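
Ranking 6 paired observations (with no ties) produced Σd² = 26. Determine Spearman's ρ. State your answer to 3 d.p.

ρ = 1 − 6Σd² / [n(n²−1)] = 1 − 6×26 / (6×35)
  = 1 − 156/210 = 1 − 0.7429 ≈ 0.257

0.257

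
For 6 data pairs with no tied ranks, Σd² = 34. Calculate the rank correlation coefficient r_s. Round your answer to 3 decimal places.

ρ = 1 − 6Σd² / [n(n²−1)] = 1 − 6×34 / (6×35)
  = 1 − 204/210 = 1 − 0.9714 ≈ 0.029

0.029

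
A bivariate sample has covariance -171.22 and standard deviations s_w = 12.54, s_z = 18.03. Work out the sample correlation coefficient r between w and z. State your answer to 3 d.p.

-0.757

r = Cov(w,z) / (s_w · s_z) = -171.22 / (12.54 × 18.03)
  = -171.22 / 226.0962 ≈ -0.757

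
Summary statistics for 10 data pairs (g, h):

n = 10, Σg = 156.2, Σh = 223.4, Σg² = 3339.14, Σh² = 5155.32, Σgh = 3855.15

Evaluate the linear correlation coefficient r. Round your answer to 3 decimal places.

r = (nΣgh − ΣgΣh) / √[(nΣg² − (Σg)²)(nΣh² − (Σh)²)]
Numerator: 10×3855.15 − 156.2×223.4 = 3656.42
Denominator: √[(33391.4 − 24398.44)(51553.2 − 49907.56)] = √[8992.96 × 1645.64] = 3846.9695
r = 3656.42 / 3846.9695 ≈ 0.950

0.950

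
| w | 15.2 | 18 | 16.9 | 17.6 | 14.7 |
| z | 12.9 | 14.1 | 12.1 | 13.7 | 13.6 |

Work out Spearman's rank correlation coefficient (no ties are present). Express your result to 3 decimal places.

Rank w: 2, 5, 3, 4, 1
Rank z: 2, 5, 1, 4, 3
d = rank(w) − rank(z): 0, 0, 2, 0, -2; Σd² = 8
ρ = 1 − 6Σd² / [n(n²−1)] = 1 − 6×8 / (5×24) = 1 − 48/120 ≈ 0.600

0.600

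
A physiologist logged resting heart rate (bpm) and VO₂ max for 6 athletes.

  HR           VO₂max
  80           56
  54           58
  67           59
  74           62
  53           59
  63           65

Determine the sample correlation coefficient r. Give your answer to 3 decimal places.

-0.116

n = 6, Σx = 391, Σy = 359, Σx² = 26059, Σy² = 21531, Σxy = 23375
nΣxy − ΣxΣy = 140250 − 140369 = -119
nΣx² − (Σx)² = 156354 − 152881 = 3473; nΣy² − (Σy)² = 129186 − 128881 = 305
r = -119 / √(3473 × 305) = -119 / 1029.2060 ≈ -0.116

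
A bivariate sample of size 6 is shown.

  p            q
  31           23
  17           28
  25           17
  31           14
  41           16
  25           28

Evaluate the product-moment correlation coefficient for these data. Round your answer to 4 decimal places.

n = 6, Σp = 170, Σq = 126, Σp² = 5142, Σq² = 2838, Σpq = 3404
nΣpq − ΣpΣq = 20424 − 21420 = -996
nΣp² − (Σp)² = 30852 − 28900 = 1952; nΣq² − (Σq)² = 17028 − 15876 = 1152
r = -996 / √(1952 × 1152) = -996 / 1499.5679 ≈ -0.6642

-0.6642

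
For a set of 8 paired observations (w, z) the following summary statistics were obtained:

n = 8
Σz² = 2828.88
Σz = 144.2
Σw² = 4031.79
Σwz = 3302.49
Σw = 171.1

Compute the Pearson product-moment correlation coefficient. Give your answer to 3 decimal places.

r = (nΣwz − ΣwΣz) / √[(nΣw² − (Σw)²)(nΣz² − (Σz)²)]
Numerator: 8×3302.49 − 171.1×144.2 = 1747.3
Denominator: √[(32254.32 − 29275.21)(22631.04 − 20793.64)] = √[2979.11 × 1837.4] = 2339.6189
r = 1747.3 / 2339.6189 ≈ 0.747

0.747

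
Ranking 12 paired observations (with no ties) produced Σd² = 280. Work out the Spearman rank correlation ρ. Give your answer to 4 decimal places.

ρ = 1 − 6Σd² / [n(n²−1)] = 1 − 6×280 / (12×143)
  = 1 − 1680/1716 = 1 − 0.97902 ≈ 0.0210

0.0210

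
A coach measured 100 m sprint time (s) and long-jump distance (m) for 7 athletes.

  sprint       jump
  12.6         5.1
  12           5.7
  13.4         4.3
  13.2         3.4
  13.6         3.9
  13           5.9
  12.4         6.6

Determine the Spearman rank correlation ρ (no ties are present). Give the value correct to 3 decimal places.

-0.714

Rank sprint: 3, 1, 6, 5, 7, 4, 2
Rank jump: 4, 5, 3, 1, 2, 6, 7
d = rank(sprint) − rank(jump): -1, -4, 3, 4, 5, -2, -5; Σd² = 96
ρ = 1 − 6Σd² / [n(n²−1)] = 1 − 6×96 / (7×48) = 1 − 576/336 ≈ -0.714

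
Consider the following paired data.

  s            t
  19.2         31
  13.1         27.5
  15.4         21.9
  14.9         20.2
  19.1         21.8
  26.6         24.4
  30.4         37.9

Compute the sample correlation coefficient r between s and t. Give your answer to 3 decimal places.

n = 7, Σs = 138.7, Σt = 184.7, Σs² = 2995.95, Σt² = 5111.91, Σst = 3811.27
nΣst − ΣsΣt = 26678.89 − 25617.89 = 1061
nΣs² − (Σs)² = 20971.65 − 19237.69 = 1733.96; nΣt² − (Σt)² = 35783.37 − 34114.09 = 1669.28
r = 1061 / √(1733.96 × 1669.28) = 1061 / 1701.3127 ≈ 0.624

0.624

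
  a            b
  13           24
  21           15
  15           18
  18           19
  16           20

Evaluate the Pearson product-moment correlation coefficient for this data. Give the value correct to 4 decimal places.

-0.8671

n = 5, Σa = 83, Σb = 96, Σa² = 1415, Σb² = 1886, Σab = 1559
nΣab − ΣaΣb = 7795 − 7968 = -173
nΣa² − (Σa)² = 7075 − 6889 = 186; nΣb² − (Σb)² = 9430 − 9216 = 214
r = -173 / √(186 × 214) = -173 / 199.5094 ≈ -0.8671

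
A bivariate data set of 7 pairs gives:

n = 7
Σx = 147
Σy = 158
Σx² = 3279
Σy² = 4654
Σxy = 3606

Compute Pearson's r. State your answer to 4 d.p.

0.6302

r = (nΣxy − ΣxΣy) / √[(nΣx² − (Σx)²)(nΣy² − (Σy)²)]
Numerator: 7×3606 − 147×158 = 2016
Denominator: √[(22953 − 21609)(32578 − 24964)] = √[1344 × 7614] = 3198.9398
r = 2016 / 3198.9398 ≈ 0.6302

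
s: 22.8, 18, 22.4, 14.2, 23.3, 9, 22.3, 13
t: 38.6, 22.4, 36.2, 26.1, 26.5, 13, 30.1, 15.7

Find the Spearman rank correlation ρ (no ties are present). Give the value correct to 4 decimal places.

Rank s: 7, 4, 6, 3, 8, 1, 5, 2
Rank t: 8, 3, 7, 4, 5, 1, 6, 2
d = rank(s) − rank(t): -1, 1, -1, -1, 3, 0, -1, 0; Σd² = 14
ρ = 1 − 6Σd² / [n(n²−1)] = 1 − 6×14 / (8×63) = 1 − 84/504 ≈ 0.8333

0.8333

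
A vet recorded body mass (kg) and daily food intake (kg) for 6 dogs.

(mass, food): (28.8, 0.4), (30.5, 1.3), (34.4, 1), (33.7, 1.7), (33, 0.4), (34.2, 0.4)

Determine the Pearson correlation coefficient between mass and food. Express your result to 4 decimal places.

0.1715

n = 6, Σx = 194.6, Σy = 5.2, Σx² = 6337.38, Σy² = 6.06, Σxy = 169.74
nΣxy − ΣxΣy = 1018.44 − 1011.92 = 6.52
nΣx² − (Σx)² = 38024.28 − 37869.16 = 155.12; nΣy² − (Σy)² = 36.36 − 27.04 = 9.32
r = 6.52 / √(155.12 × 9.32) = 6.52 / 38.0226 ≈ 0.1715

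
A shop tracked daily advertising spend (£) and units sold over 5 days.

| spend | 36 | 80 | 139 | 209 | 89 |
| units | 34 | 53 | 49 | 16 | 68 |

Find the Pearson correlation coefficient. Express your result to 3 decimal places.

-0.509

n = 5, Σx = 553, Σy = 220, Σx² = 78619, Σy² = 11246, Σxy = 21671
nΣxy − ΣxΣy = 108355 − 121660 = -13305
nΣx² − (Σx)² = 393095 − 305809 = 87286; nΣy² − (Σy)² = 56230 − 48400 = 7830
r = -13305 / √(87286 × 7830) = -13305 / 26142.8648 ≈ -0.509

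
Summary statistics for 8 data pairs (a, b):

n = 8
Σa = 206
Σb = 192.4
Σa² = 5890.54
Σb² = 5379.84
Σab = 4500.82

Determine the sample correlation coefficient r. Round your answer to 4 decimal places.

r = (nΣab − ΣaΣb) / √[(nΣa² − (Σa)²)(nΣb² − (Σb)²)]
Numerator: 8×4500.82 − 206×192.4 = -3627.84
Denominator: √[(47124.32 − 42436)(43038.72 − 37017.76)] = √[4688.32 × 6020.96] = 5313.0205
r = -3627.84 / 5313.0205 ≈ -0.6828

-0.6828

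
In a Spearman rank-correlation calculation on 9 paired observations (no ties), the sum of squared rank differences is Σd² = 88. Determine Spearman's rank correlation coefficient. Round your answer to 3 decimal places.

ρ = 1 − 6Σd² / [n(n²−1)] = 1 − 6×88 / (9×80)
  = 1 − 528/720 = 1 − 0.7333 ≈ 0.267

0.267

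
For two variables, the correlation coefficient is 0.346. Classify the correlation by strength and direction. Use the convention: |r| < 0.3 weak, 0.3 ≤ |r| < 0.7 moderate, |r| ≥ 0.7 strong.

moderate positive

r = 0.346 > 0 so the relationship is positive.
|r| = 0.346, which falls in the moderate range.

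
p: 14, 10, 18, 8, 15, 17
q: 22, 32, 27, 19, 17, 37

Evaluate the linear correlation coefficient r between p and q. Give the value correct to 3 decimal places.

0.296

n = 6, Σp = 82, Σq = 154, Σp² = 1198, Σq² = 4256, Σpq = 2150
nΣpq − ΣpΣq = 12900 − 12628 = 272
nΣp² − (Σp)² = 7188 − 6724 = 464; nΣq² − (Σq)² = 25536 − 23716 = 1820
r = 272 / √(464 × 1820) = 272 / 918.9559 ≈ 0.296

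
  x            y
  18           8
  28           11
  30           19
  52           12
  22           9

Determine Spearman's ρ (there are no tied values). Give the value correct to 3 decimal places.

0.900

Rank x: 1, 3, 4, 5, 2
Rank y: 1, 3, 5, 4, 2
d = rank(x) − rank(y): 0, 0, -1, 1, 0; Σd² = 2
ρ = 1 − 6Σd² / [n(n²−1)] = 1 − 6×2 / (5×24) = 1 − 12/120 ≈ 0.900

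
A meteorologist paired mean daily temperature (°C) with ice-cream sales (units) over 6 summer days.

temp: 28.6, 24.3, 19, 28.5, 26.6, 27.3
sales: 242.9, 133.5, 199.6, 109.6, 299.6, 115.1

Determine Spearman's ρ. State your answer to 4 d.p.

Rank temp: 6, 2, 1, 5, 3, 4
Rank sales: 5, 3, 4, 1, 6, 2
d = rank(temp) − rank(sales): 1, -1, -3, 4, -3, 2; Σd² = 40
ρ = 1 − 6Σd² / [n(n²−1)] = 1 − 6×40 / (6×35) = 1 − 240/210 ≈ -0.1429

-0.1429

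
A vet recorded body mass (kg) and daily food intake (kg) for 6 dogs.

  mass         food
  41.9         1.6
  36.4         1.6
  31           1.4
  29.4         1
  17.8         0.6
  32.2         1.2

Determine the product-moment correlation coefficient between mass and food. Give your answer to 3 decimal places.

n = 6, Σx = 188.7, Σy = 7.4, Σx² = 6259.61, Σy² = 9.88, Σxy = 247.4
nΣxy − ΣxΣy = 1484.4 − 1396.38 = 88.02
nΣx² − (Σx)² = 37557.66 − 35607.69 = 1949.97; nΣy² − (Σy)² = 59.28 − 54.76 = 4.52
r = 88.02 / √(1949.97 × 4.52) = 88.02 / 93.8822 ≈ 0.938

0.938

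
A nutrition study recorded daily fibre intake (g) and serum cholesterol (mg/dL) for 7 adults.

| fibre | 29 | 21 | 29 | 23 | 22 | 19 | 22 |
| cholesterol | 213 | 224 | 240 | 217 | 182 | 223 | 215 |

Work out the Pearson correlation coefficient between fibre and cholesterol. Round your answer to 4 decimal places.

n = 7, Σx = 165, Σy = 1514, Σx² = 3981, Σy² = 329312, Σxy = 35803
nΣxy − ΣxΣy = 250621 − 249810 = 811
nΣx² − (Σx)² = 27867 − 27225 = 642; nΣy² − (Σy)² = 2305184 − 2292196 = 12988
r = 811 / √(642 × 12988) = 811 / 2887.6108 ≈ 0.2809

0.2809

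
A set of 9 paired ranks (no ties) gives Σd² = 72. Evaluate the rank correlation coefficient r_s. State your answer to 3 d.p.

ρ = 1 − 6Σd² / [n(n²−1)] = 1 − 6×72 / (9×80)
  = 1 − 432/720 = 1 − 0.6000 ≈ 0.400

0.400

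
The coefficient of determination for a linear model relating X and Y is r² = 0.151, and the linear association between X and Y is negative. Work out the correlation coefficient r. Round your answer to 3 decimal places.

-0.389

|r| = √0.151 = 0.389
The association is negative, so r = −0.389.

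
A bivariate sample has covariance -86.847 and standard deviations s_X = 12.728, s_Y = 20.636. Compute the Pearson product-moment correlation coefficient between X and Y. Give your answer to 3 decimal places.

r = Cov(X,Y) / (s_X · s_Y) = -86.847 / (12.728 × 20.636)
  = -86.847 / 262.6550 ≈ -0.331

-0.331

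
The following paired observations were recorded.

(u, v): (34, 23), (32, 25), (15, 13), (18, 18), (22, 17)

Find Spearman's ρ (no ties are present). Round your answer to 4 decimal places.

0.8000

Rank u: 5, 4, 1, 2, 3
Rank v: 4, 5, 1, 3, 2
d = rank(u) − rank(v): 1, -1, 0, -1, 1; Σd² = 4
ρ = 1 − 6Σd² / [n(n²−1)] = 1 − 6×4 / (5×24) = 1 − 24/120 ≈ 0.8000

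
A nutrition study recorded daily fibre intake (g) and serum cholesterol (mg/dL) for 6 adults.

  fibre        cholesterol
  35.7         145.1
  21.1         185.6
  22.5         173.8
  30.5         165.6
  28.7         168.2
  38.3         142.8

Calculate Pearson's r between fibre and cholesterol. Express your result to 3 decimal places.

n = 6, Σx = 176.8, Σy = 981.1, Σx² = 5446.78, Σy² = 161814.25, Σxy = 28354.11
nΣxy − ΣxΣy = 170124.66 − 173458.48 = -3333.82
nΣx² − (Σx)² = 32680.68 − 31258.24 = 1422.44; nΣy² − (Σy)² = 970885.5 − 962557.21 = 8328.29
r = -3333.82 / √(1422.44 × 8328.29) = -3333.82 / 3441.8734 ≈ -0.969

-0.969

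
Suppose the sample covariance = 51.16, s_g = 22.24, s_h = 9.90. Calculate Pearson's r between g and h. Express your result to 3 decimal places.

r = Cov(g,h) / (s_g · s_h) = 51.16 / (22.24 × 9.90)
  = 51.16 / 220.1760 ≈ 0.232

0.232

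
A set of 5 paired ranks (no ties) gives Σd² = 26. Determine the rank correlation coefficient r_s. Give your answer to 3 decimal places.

-0.300

ρ = 1 − 6Σd² / [n(n²−1)] = 1 − 6×26 / (5×24)
  = 1 − 156/120 = 1 − 1.3000 ≈ -0.300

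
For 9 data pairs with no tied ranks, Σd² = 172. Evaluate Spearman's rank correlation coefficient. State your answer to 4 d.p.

-0.4333

ρ = 1 − 6Σd² / [n(n²−1)] = 1 − 6×172 / (9×80)
  = 1 − 1032/720 = 1 − 1.43333 ≈ -0.4333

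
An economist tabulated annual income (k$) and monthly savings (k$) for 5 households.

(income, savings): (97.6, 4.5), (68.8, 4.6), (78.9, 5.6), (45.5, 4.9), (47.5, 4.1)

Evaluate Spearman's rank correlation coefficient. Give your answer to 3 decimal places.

0.000

Rank income: 5, 3, 4, 1, 2
Rank savings: 2, 3, 5, 4, 1
d = rank(income) − rank(savings): 3, 0, -1, -3, 1; Σd² = 20
ρ = 1 − 6Σd² / [n(n²−1)] = 1 − 6×20 / (5×24) = 1 − 120/120 ≈ 0.000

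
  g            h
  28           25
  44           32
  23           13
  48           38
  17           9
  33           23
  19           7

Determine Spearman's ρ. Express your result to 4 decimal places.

Rank g: 4, 6, 3, 7, 1, 5, 2
Rank h: 5, 6, 3, 7, 2, 4, 1
d = rank(g) − rank(h): -1, 0, 0, 0, -1, 1, 1; Σd² = 4
ρ = 1 − 6Σd² / [n(n²−1)] = 1 − 6×4 / (7×48) = 1 − 24/336 ≈ 0.9286

0.9286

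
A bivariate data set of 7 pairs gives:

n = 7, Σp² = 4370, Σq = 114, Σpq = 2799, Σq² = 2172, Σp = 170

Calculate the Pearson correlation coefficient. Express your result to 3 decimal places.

0.110

r = (nΣpq − ΣpΣq) / √[(nΣp² − (Σp)²)(nΣq² − (Σq)²)]
Numerator: 7×2799 − 170×114 = 213
Denominator: √[(30590 − 28900)(15204 − 12996)] = √[1690 × 2208] = 1931.7143
r = 213 / 1931.7143 ≈ 0.110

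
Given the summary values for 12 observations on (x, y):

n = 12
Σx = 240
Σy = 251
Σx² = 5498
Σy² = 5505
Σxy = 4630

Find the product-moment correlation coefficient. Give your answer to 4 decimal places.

r = (nΣxy − ΣxΣy) / √[(nΣx² − (Σx)²)(nΣy² − (Σy)²)]
Numerator: 12×4630 − 240×251 = -4680
Denominator: √[(65976 − 57600)(66060 − 63001)] = √[8376 × 3059] = 5061.8360
r = -4680 / 5061.8360 ≈ -0.9246

-0.9246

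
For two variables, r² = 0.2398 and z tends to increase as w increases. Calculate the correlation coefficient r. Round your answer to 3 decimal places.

0.490

|r| = √0.2398 = 0.490
The association is positive, so r = 0.490.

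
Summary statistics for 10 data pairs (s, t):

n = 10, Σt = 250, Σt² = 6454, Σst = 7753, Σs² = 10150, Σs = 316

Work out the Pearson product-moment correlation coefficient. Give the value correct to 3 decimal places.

-0.803

r = (nΣst − ΣsΣt) / √[(nΣs² − (Σs)²)(nΣt² − (Σt)²)]
Numerator: 10×7753 − 316×250 = -1470
Denominator: √[(101500 − 99856)(64540 − 62500)] = √[1644 × 2040] = 1831.3274
r = -1470 / 1831.3274 ≈ -0.803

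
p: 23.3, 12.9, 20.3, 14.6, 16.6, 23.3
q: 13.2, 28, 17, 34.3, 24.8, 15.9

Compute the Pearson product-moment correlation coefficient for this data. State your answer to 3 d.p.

n = 6, Σp = 111, Σq = 133.2, Σp² = 2153, Σq² = 3291.58, Σpq = 2296.79
nΣpq − ΣpΣq = 13780.74 − 14785.2 = -1004.46
nΣp² − (Σp)² = 12918 − 12321 = 597; nΣq² − (Σq)² = 19749.48 − 17742.24 = 2007.24
r = -1004.46 / √(597 × 2007.24) = -1004.46 / 1094.6791 ≈ -0.918

-0.918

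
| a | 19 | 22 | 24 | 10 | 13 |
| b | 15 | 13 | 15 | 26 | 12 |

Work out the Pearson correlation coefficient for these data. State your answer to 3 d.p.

n = 5, Σa = 88, Σb = 81, Σa² = 1690, Σb² = 1439, Σab = 1347
nΣab − ΣaΣb = 6735 − 7128 = -393
nΣa² − (Σa)² = 8450 − 7744 = 706; nΣb² − (Σb)² = 7195 − 6561 = 634
r = -393 / √(706 × 634) = -393 / 669.0321 ≈ -0.587

-0.587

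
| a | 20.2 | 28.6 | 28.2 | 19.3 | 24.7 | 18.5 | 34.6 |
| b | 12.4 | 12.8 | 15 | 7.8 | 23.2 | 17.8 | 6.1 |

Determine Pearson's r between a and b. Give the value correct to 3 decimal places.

-0.296

n = 7, Σa = 174.1, Σb = 95.1, Σa² = 4543.23, Σb² = 1495.73, Σab = 2303.5
nΣab − ΣaΣb = 16124.5 − 16556.91 = -432.41
nΣa² − (Σa)² = 31802.61 − 30310.81 = 1491.8; nΣb² − (Σb)² = 10470.11 − 9044.01 = 1426.1
r = -432.41 / √(1491.8 × 1426.1) = -432.41 / 1458.5801 ≈ -0.296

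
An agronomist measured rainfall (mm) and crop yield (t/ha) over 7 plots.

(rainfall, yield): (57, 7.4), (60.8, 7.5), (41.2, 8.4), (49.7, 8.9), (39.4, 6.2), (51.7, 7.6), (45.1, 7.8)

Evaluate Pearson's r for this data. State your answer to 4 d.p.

n = 7, Σx = 344.9, Σy = 53.8, Σx² = 17372.43, Σy² = 417.82, Σxy = 2655.19
nΣxy − ΣxΣy = 18586.33 − 18555.62 = 30.71
nΣx² − (Σx)² = 121607.01 − 118956.01 = 2651; nΣy² − (Σy)² = 2924.74 − 2894.44 = 30.3
r = 30.71 / √(2651 × 30.3) = 30.71 / 283.4172 ≈ 0.1084

0.1084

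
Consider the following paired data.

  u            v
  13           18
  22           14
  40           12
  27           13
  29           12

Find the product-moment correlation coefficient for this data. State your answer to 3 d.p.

-0.882

n = 5, Σu = 131, Σv = 69, Σu² = 3823, Σv² = 977, Σuv = 1721
nΣuv − ΣuΣv = 8605 − 9039 = -434
nΣu² − (Σu)² = 19115 − 17161 = 1954; nΣv² − (Σv)² = 4885 − 4761 = 124
r = -434 / √(1954 × 124) = -434 / 492.2357 ≈ -0.882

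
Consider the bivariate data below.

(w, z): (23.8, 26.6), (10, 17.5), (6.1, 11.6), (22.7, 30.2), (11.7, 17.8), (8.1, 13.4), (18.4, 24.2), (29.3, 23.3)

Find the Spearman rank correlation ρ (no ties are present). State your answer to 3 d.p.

Rank w: 7, 3, 1, 6, 4, 2, 5, 8
Rank z: 7, 3, 1, 8, 4, 2, 6, 5
d = rank(w) − rank(z): 0, 0, 0, -2, 0, 0, -1, 3; Σd² = 14
ρ = 1 − 6Σd² / [n(n²−1)] = 1 − 6×14 / (8×63) = 1 − 84/504 ≈ 0.833

0.833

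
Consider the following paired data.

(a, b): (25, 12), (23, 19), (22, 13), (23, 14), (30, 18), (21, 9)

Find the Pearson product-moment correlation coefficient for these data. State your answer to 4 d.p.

0.5602

n = 6, Σa = 144, Σb = 85, Σa² = 3508, Σb² = 1275, Σab = 2074
nΣab − ΣaΣb = 12444 − 12240 = 204
nΣa² − (Σa)² = 21048 − 20736 = 312; nΣb² − (Σb)² = 7650 − 7225 = 425
r = 204 / √(312 × 425) = 204 / 364.1428 ≈ 0.5602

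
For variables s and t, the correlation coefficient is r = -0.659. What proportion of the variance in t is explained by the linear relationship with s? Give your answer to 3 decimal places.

0.434

r² = (-0.659)² = 0.434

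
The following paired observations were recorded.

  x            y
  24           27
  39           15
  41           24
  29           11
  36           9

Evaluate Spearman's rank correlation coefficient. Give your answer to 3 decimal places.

Rank x: 1, 4, 5, 2, 3
Rank y: 5, 3, 4, 2, 1
d = rank(x) − rank(y): -4, 1, 1, 0, 2; Σd² = 22
ρ = 1 − 6Σd² / [n(n²−1)] = 1 − 6×22 / (5×24) = 1 − 132/120 ≈ -0.100

-0.100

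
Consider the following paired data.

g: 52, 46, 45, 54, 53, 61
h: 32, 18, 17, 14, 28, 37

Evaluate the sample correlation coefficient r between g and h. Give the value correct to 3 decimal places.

n = 6, Σg = 311, Σh = 146, Σg² = 16291, Σh² = 3986, Σgh = 7754
nΣgh − ΣgΣh = 46524 − 45406 = 1118
nΣg² − (Σg)² = 97746 − 96721 = 1025; nΣh² − (Σh)² = 23916 − 21316 = 2600
r = 1118 / √(1025 × 2600) = 1118 / 1632.4828 ≈ 0.685

0.685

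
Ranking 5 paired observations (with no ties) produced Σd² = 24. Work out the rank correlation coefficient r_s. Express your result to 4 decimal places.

ρ = 1 − 6Σd² / [n(n²−1)] = 1 − 6×24 / (5×24)
  = 1 − 144/120 = 1 − 1.20000 ≈ -0.2000

-0.2000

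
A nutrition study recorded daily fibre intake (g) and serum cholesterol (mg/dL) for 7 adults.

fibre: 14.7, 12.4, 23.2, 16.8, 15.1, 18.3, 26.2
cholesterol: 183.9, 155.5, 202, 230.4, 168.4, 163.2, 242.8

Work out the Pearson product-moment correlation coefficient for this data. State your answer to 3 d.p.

0.708

n = 7, Σx = 126.7, Σy = 1346.2, Σx² = 2439.67, Σy² = 265832.26, Σxy = 25079.41
nΣxy − ΣxΣy = 175555.87 − 170563.54 = 4992.33
nΣx² − (Σx)² = 17077.69 − 16052.89 = 1024.8; nΣy² − (Σy)² = 1860825.82 − 1812254.44 = 48571.38
r = 4992.33 / √(1024.8 × 48571.38) = 4992.33 / 7055.2073 ≈ 0.708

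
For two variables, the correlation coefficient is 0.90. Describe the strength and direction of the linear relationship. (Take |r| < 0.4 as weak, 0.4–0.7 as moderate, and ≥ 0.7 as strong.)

strong positive

r = 0.90 > 0 so the relationship is positive.
|r| = 0.90, which falls in the strong range.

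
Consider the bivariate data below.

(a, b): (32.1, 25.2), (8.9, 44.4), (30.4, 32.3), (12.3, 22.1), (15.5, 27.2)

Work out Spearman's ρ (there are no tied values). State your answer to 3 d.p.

-0.300

Rank a: 5, 1, 4, 2, 3
Rank b: 2, 5, 4, 1, 3
d = rank(a) − rank(b): 3, -4, 0, 1, 0; Σd² = 26
ρ = 1 − 6Σd² / [n(n²−1)] = 1 − 6×26 / (5×24) = 1 − 156/120 ≈ -0.300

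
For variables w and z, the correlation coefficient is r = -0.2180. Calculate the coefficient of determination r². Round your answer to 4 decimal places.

0.0475

r² = (-0.2180)² = 0.0475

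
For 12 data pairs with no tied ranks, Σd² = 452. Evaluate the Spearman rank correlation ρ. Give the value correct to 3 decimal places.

ρ = 1 − 6Σd² / [n(n²−1)] = 1 − 6×452 / (12×143)
  = 1 − 2712/1716 = 1 − 1.5804 ≈ -0.580

-0.580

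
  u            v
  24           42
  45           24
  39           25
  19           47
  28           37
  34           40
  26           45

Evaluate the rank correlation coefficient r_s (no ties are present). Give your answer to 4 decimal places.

-0.9286

Rank u: 2, 7, 6, 1, 4, 5, 3
Rank v: 5, 1, 2, 7, 3, 4, 6
d = rank(u) − rank(v): -3, 6, 4, -6, 1, 1, -3; Σd² = 108
ρ = 1 − 6Σd² / [n(n²−1)] = 1 − 6×108 / (7×48) = 1 − 648/336 ≈ -0.9286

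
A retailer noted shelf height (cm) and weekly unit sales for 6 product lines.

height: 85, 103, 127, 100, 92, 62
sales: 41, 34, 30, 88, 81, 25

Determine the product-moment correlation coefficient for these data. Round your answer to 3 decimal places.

n = 6, Σx = 569, Σy = 299, Σx² = 56271, Σy² = 18667, Σxy = 28599
nΣxy − ΣxΣy = 171594 − 170131 = 1463
nΣx² − (Σx)² = 337626 − 323761 = 13865; nΣy² − (Σy)² = 112002 − 89401 = 22601
r = 1463 / √(13865 × 22601) = 1463 / 17702.0582 ≈ 0.083

0.083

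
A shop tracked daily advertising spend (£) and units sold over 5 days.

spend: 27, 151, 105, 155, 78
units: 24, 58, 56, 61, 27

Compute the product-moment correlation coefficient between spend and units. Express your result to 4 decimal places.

n = 5, Σx = 516, Σy = 226, Σx² = 64664, Σy² = 11526, Σxy = 26847
nΣxy − ΣxΣy = 134235 − 116616 = 17619
nΣx² − (Σx)² = 323320 − 266256 = 57064; nΣy² − (Σy)² = 57630 − 51076 = 6554
r = 17619 / √(57064 × 6554) = 17619 / 19339.0138 ≈ 0.9111

0.9111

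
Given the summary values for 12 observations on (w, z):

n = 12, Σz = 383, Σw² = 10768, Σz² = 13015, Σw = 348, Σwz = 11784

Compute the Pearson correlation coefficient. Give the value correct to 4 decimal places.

r = (nΣwz − ΣwΣz) / √[(nΣw² − (Σw)²)(nΣz² − (Σz)²)]
Numerator: 12×11784 − 348×383 = 8124
Denominator: √[(129216 − 121104)(156180 − 146689)] = √[8112 × 9491] = 8774.4511
r = 8124 / 8774.4511 ≈ 0.9259

0.9259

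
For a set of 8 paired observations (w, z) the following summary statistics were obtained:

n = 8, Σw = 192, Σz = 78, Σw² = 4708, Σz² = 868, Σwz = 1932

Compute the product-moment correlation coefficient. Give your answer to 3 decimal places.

0.579

r = (nΣwz − ΣwΣz) / √[(nΣw² − (Σw)²)(nΣz² − (Σz)²)]
Numerator: 8×1932 − 192×78 = 480
Denominator: √[(37664 − 36864)(6944 − 6084)] = √[800 × 860] = 829.4577
r = 480 / 829.4577 ≈ 0.579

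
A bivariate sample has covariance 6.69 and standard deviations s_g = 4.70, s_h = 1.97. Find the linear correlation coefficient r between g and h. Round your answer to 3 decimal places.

0.723

r = Cov(g,h) / (s_g · s_h) = 6.69 / (4.70 × 1.97)
  = 6.69 / 9.2590 ≈ 0.723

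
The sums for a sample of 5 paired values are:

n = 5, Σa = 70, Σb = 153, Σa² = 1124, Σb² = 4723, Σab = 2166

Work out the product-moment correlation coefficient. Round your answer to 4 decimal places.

0.3116

r = (nΣab − ΣaΣb) / √[(nΣa² − (Σa)²)(nΣb² − (Σb)²)]
Numerator: 5×2166 − 70×153 = 120
Denominator: √[(5620 − 4900)(23615 − 23409)] = √[720 × 206] = 385.1234
r = 120 / 385.1234 ≈ 0.3116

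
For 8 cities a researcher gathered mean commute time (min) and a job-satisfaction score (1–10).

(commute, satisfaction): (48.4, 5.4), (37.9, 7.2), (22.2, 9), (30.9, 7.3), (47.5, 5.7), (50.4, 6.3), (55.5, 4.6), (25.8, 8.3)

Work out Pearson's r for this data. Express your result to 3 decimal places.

n = 8, Σx = 318.6, Σy = 53.8, Σx² = 13768.92, Σy² = 377.52, Σxy = 2017.32
nΣxy − ΣxΣy = 16138.56 − 17140.68 = -1002.12
nΣx² − (Σx)² = 110151.36 − 101505.96 = 8645.4; nΣy² − (Σy)² = 3020.16 − 2894.44 = 125.72
r = -1002.12 / √(8645.4 × 125.72) = -1002.12 / 1042.5448 ≈ -0.961

-0.961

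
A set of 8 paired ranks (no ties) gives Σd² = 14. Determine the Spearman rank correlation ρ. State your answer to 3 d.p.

0.833

ρ = 1 − 6Σd² / [n(n²−1)] = 1 − 6×14 / (8×63)
  = 1 − 84/504 = 1 − 0.1667 ≈ 0.833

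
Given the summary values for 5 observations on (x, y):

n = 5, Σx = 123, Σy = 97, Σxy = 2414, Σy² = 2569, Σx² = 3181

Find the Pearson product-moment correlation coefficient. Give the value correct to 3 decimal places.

0.085

r = (nΣxy − ΣxΣy) / √[(nΣx² − (Σx)²)(nΣy² − (Σy)²)]
Numerator: 5×2414 − 123×97 = 139
Denominator: √[(15905 − 15129)(12845 − 9409)] = √[776 × 3436] = 1632.8919
r = 139 / 1632.8919 ≈ 0.085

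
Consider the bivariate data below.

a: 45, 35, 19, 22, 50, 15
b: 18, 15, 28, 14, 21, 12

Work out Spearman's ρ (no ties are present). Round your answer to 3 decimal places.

Rank a: 5, 4, 2, 3, 6, 1
Rank b: 4, 3, 6, 2, 5, 1
d = rank(a) − rank(b): 1, 1, -4, 1, 1, 0; Σd² = 20
ρ = 1 − 6Σd² / [n(n²−1)] = 1 − 6×20 / (6×35) = 1 − 120/210 ≈ 0.429

0.429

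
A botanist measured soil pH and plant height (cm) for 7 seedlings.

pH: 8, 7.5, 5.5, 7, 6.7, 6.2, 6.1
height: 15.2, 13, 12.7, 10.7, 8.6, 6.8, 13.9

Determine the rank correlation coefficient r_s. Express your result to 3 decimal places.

0.321

Rank pH: 7, 6, 1, 5, 4, 3, 2
Rank height: 7, 5, 4, 3, 2, 1, 6
d = rank(pH) − rank(height): 0, 1, -3, 2, 2, 2, -4; Σd² = 38
ρ = 1 − 6Σd² / [n(n²−1)] = 1 − 6×38 / (7×48) = 1 − 228/336 ≈ 0.321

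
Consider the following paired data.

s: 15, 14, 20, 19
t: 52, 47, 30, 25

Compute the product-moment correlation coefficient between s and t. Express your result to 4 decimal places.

n = 4, Σs = 68, Σt = 154, Σs² = 1182, Σt² = 6438, Σst = 2513
nΣst − ΣsΣt = 10052 − 10472 = -420
nΣs² − (Σs)² = 4728 − 4624 = 104; nΣt² − (Σt)² = 25752 − 23716 = 2036
r = -420 / √(104 × 2036) = -420 / 460.1565 ≈ -0.9127

-0.9127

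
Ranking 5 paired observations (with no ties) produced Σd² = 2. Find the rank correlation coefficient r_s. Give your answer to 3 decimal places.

0.900

ρ = 1 − 6Σd² / [n(n²−1)] = 1 − 6×2 / (5×24)
  = 1 − 12/120 = 1 − 0.1000 ≈ 0.900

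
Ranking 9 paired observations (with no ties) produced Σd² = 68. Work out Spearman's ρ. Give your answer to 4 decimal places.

0.4333

ρ = 1 − 6Σd² / [n(n²−1)] = 1 − 6×68 / (9×80)
  = 1 − 408/720 = 1 − 0.56667 ≈ 0.4333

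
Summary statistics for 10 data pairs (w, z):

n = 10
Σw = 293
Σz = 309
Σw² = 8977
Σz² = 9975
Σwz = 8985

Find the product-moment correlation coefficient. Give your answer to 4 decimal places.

-0.1679

r = (nΣwz − ΣwΣz) / √[(nΣw² − (Σw)²)(nΣz² − (Σz)²)]
Numerator: 10×8985 − 293×309 = -687
Denominator: √[(89770 − 85849)(99750 − 95481)] = √[3921 × 4269] = 4091.3016
r = -687 / 4091.3016 ≈ -0.1679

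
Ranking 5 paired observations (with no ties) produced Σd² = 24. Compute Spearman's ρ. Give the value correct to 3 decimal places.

-0.200

ρ = 1 − 6Σd² / [n(n²−1)] = 1 − 6×24 / (5×24)
  = 1 − 144/120 = 1 − 1.2000 ≈ -0.200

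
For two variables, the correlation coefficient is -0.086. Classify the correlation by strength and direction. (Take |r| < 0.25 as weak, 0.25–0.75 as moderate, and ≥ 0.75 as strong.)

r = -0.086 < 0 so the relationship is negative.
|r| = 0.086, which falls in the weak range.

weak negative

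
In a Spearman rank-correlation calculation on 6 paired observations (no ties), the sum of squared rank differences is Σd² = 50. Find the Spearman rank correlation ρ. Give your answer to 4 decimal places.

ρ = 1 − 6Σd² / [n(n²−1)] = 1 − 6×50 / (6×35)
  = 1 − 300/210 = 1 − 1.42857 ≈ -0.4286

-0.4286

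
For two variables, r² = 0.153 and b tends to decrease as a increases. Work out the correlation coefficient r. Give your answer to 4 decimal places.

-0.3912

|r| = √0.153 = 0.3912
The association is negative, so r = −0.3912.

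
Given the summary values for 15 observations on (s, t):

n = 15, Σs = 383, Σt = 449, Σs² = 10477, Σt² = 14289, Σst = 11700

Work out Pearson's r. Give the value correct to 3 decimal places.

r = (nΣst − ΣsΣt) / √[(nΣs² − (Σs)²)(nΣt² − (Σt)²)]
Numerator: 15×11700 − 383×449 = 3533
Denominator: √[(157155 − 146689)(214335 − 201601)] = √[10466 × 12734] = 11544.4378
r = 3533 / 11544.4378 ≈ 0.306

0.306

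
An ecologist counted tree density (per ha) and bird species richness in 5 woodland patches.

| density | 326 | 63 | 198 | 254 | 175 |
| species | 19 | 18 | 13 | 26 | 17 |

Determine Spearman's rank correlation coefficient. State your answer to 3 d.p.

0.500

Rank density: 5, 1, 3, 4, 2
Rank species: 4, 3, 1, 5, 2
d = rank(density) − rank(species): 1, -2, 2, -1, 0; Σd² = 10
ρ = 1 − 6Σd² / [n(n²−1)] = 1 − 6×10 / (5×24) = 1 − 60/120 ≈ 0.500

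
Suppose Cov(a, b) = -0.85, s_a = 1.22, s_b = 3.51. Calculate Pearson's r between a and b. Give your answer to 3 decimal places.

-0.198

r = Cov(a,b) / (s_a · s_b) = -0.85 / (1.22 × 3.51)
  = -0.85 / 4.2822 ≈ -0.198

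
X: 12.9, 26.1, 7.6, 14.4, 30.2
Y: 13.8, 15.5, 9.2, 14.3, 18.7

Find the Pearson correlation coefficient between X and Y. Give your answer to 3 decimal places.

n = 5, ΣX = 91.2, ΣY = 71.5, ΣX² = 2024.78, ΣY² = 1069.51, ΣXY = 1423.15
nΣXY − ΣXΣY = 7115.75 − 6520.8 = 594.95
nΣX² − (ΣX)² = 10123.9 − 8317.44 = 1806.46; nΣY² − (ΣY)² = 5347.55 − 5112.25 = 235.3
r = 594.95 / √(1806.46 × 235.3) = 594.95 / 651.9663 ≈ 0.913

0.913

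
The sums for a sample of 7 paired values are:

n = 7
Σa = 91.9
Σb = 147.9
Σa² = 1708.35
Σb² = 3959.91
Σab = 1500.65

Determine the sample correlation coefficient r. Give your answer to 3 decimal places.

-0.681

r = (nΣab − ΣaΣb) / √[(nΣa² − (Σa)²)(nΣb² − (Σb)²)]
Numerator: 7×1500.65 − 91.9×147.9 = -3087.46
Denominator: √[(11958.45 − 8445.61)(27719.37 − 21874.41)] = √[3512.84 × 5844.96] = 4531.2702
r = -3087.46 / 4531.2702 ≈ -0.681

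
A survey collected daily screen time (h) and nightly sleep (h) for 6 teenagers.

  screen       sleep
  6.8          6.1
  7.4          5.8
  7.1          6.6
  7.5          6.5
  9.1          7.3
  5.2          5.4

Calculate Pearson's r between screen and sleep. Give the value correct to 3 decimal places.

n = 6, Σx = 43.1, Σy = 37.7, Σx² = 317.51, Σy² = 239.11, Σxy = 274.52
nΣxy − ΣxΣy = 1647.12 − 1624.87 = 22.25
nΣx² − (Σx)² = 1905.06 − 1857.61 = 47.45; nΣy² − (Σy)² = 1434.66 − 1421.29 = 13.37
r = 22.25 / √(47.45 × 13.37) = 22.25 / 25.1874 ≈ 0.883

0.883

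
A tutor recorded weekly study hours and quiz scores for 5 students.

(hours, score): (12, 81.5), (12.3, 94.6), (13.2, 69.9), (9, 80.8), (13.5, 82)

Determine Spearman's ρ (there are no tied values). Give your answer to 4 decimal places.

0.2000

Rank hours: 2, 3, 4, 1, 5
Rank score: 3, 5, 1, 2, 4
d = rank(hours) − rank(score): -1, -2, 3, -1, 1; Σd² = 16
ρ = 1 − 6Σd² / [n(n²−1)] = 1 − 6×16 / (5×24) = 1 − 96/120 ≈ 0.2000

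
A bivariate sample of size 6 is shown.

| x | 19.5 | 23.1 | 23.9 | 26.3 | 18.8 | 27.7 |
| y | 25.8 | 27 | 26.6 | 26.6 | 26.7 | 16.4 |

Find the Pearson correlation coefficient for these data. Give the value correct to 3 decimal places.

n = 6, Σx = 139.3, Σy = 149.1, Σx² = 3297.49, Σy² = 3791.61, Σxy = 3418.36
nΣxy − ΣxΣy = 20510.16 − 20769.63 = -259.47
nΣx² − (Σx)² = 19784.94 − 19404.49 = 380.45; nΣy² − (Σy)² = 22749.66 − 22230.81 = 518.85
r = -259.47 / √(380.45 × 518.85) = -259.47 / 444.2932 ≈ -0.584

-0.584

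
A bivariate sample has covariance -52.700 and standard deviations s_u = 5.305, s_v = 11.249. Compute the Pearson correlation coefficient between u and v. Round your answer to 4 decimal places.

r = Cov(u,v) / (s_u · s_v) = -52.700 / (5.305 × 11.249)
  = -52.700 / 59.6759 ≈ -0.8831

-0.8831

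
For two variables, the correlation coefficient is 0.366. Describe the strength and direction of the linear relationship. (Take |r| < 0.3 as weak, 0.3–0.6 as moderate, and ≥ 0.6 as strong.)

r = 0.366 > 0 so the relationship is positive.
|r| = 0.366, which falls in the moderate range.

moderate positive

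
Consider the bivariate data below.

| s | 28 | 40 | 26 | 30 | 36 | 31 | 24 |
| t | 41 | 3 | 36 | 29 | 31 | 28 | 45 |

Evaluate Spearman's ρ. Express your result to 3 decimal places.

Rank s: 3, 7, 2, 4, 6, 5, 1
Rank t: 6, 1, 5, 3, 4, 2, 7
d = rank(s) − rank(t): -3, 6, -3, 1, 2, 3, -6; Σd² = 104
ρ = 1 − 6Σd² / [n(n²−1)] = 1 − 6×104 / (7×48) = 1 − 624/336 ≈ -0.857

-0.857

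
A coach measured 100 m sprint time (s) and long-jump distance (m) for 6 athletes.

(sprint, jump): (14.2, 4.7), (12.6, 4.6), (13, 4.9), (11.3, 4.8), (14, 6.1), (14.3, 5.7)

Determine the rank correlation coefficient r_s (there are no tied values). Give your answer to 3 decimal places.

Rank sprint: 5, 2, 3, 1, 4, 6
Rank jump: 2, 1, 4, 3, 6, 5
d = rank(sprint) − rank(jump): 3, 1, -1, -2, -2, 1; Σd² = 20
ρ = 1 − 6Σd² / [n(n²−1)] = 1 − 6×20 / (6×35) = 1 − 120/210 ≈ 0.429

0.429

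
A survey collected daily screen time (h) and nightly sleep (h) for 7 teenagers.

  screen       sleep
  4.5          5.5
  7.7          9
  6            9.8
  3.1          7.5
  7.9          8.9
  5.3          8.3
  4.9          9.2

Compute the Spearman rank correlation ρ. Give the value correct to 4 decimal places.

0.5357

Rank screen: 2, 6, 5, 1, 7, 4, 3
Rank sleep: 1, 5, 7, 2, 4, 3, 6
d = rank(screen) − rank(sleep): 1, 1, -2, -1, 3, 1, -3; Σd² = 26
ρ = 1 − 6Σd² / [n(n²−1)] = 1 − 6×26 / (7×48) = 1 − 156/336 ≈ 0.5357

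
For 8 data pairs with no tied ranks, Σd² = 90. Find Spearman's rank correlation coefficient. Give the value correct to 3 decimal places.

-0.071

ρ = 1 − 6Σd² / [n(n²−1)] = 1 − 6×90 / (8×63)
  = 1 − 540/504 = 1 − 1.0714 ≈ -0.071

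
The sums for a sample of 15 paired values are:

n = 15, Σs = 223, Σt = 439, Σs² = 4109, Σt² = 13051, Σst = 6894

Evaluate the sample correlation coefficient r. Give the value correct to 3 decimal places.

r = (nΣst − ΣsΣt) / √[(nΣs² − (Σs)²)(nΣt² − (Σt)²)]
Numerator: 15×6894 − 223×439 = 5513
Denominator: √[(61635 − 49729)(195765 − 192721)] = √[11906 × 3044] = 6020.1216
r = 5513 / 6020.1216 ≈ 0.916

0.916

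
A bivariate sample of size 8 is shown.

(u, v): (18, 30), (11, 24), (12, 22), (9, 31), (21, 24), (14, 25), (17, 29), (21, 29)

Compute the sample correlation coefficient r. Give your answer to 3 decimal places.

0.118

n = 8, Σu = 123, Σv = 214, Σu² = 2037, Σv² = 5804, Σuv = 3303
nΣuv − ΣuΣv = 26424 − 26322 = 102
nΣu² − (Σu)² = 16296 − 15129 = 1167; nΣv² − (Σv)² = 46432 − 45796 = 636
r = 102 / √(1167 × 636) = 102 / 861.5173 ≈ 0.118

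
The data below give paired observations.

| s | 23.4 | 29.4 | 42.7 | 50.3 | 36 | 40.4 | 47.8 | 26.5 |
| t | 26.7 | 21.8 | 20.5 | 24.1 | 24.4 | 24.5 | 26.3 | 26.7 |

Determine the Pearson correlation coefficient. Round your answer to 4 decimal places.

-0.2590

n = 8, Σs = 296.5, Σt = 195, Σs² = 11680.55, Σt² = 4789.38, Σst = 7186.17
nΣst − ΣsΣt = 57489.36 − 57817.5 = -328.14
nΣs² − (Σs)² = 93444.4 − 87912.25 = 5532.15; nΣt² − (Σt)² = 38315.04 − 38025 = 290.04
r = -328.14 / √(5532.15 × 290.04) = -328.14 / 1266.7063 ≈ -0.2590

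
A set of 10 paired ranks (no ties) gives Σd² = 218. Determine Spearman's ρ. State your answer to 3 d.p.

-0.321

ρ = 1 − 6Σd² / [n(n²−1)] = 1 − 6×218 / (10×99)
  = 1 − 1308/990 = 1 − 1.3212 ≈ -0.321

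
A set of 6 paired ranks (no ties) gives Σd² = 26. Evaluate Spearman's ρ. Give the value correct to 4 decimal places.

ρ = 1 − 6Σd² / [n(n²−1)] = 1 − 6×26 / (6×35)
  = 1 − 156/210 = 1 − 0.74286 ≈ 0.2571

0.2571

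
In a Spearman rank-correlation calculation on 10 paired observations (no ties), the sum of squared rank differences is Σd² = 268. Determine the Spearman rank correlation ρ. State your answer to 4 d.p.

ρ = 1 − 6Σd² / [n(n²−1)] = 1 − 6×268 / (10×99)
  = 1 − 1608/990 = 1 − 1.62424 ≈ -0.6242

-0.6242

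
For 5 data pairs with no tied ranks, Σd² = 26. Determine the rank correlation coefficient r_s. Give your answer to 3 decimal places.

-0.300

ρ = 1 − 6Σd² / [n(n²−1)] = 1 − 6×26 / (5×24)
  = 1 − 156/120 = 1 − 1.3000 ≈ -0.300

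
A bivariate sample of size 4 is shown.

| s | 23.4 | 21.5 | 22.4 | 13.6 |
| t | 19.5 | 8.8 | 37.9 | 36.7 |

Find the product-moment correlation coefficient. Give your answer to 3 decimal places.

-0.463

n = 4, Σs = 80.9, Σt = 102.9, Σs² = 1696.53, Σt² = 3240.99, Σst = 1993.58
nΣst − ΣsΣt = 7974.32 − 8324.61 = -350.29
nΣs² − (Σs)² = 6786.12 − 6544.81 = 241.31; nΣt² − (Σt)² = 12963.96 − 10588.41 = 2375.55
r = -350.29 / √(241.31 × 2375.55) = -350.29 / 757.1288 ≈ -0.463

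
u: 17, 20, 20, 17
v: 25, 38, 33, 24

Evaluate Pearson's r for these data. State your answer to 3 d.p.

0.950

n = 4, Σu = 74, Σv = 120, Σu² = 1378, Σv² = 3734, Σuv = 2253
nΣuv − ΣuΣv = 9012 − 8880 = 132
nΣu² − (Σu)² = 5512 − 5476 = 36; nΣv² − (Σv)² = 14936 − 14400 = 536
r = 132 / √(36 × 536) = 132 / 138.9100 ≈ 0.950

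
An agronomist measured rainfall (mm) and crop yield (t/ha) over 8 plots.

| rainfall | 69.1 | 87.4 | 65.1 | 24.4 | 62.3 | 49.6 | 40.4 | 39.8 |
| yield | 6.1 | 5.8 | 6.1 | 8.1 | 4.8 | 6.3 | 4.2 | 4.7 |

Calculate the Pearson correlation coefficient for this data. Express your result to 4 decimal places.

n = 8, Σx = 438.1, Σy = 46.1, Σx² = 26804.59, Σy² = 276.13, Σxy = 2491.44
nΣxy − ΣxΣy = 19931.52 − 20196.41 = -264.89
nΣx² − (Σx)² = 214436.72 − 191931.61 = 22505.11; nΣy² − (Σy)² = 2209.04 − 2125.21 = 83.83
r = -264.89 / √(22505.11 × 83.83) = -264.89 / 1373.5368 ≈ -0.1929

-0.1929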